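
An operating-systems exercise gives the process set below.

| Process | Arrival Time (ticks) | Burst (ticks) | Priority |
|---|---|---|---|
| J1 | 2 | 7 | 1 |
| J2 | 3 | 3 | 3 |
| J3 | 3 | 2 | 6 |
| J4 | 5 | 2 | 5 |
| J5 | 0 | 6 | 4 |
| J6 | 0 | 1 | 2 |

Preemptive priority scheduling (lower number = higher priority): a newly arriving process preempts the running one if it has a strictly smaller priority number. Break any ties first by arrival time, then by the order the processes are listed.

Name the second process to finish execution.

J1

Schedule: | J6 0-1 | J5 1-2 | J1 2-9 | J2 9-12 | J5 12-17 | J4 17-19 | J3 19-21 |
Completion: J1=9  J2=12  J3=21  J4=19  J5=17  J6=1
Turnaround (C−A): J1=7  J2=9  J3=18  J4=14  J5=17  J6=1
Finish order: J6 → J1 → J2 → J5 → J4 → J3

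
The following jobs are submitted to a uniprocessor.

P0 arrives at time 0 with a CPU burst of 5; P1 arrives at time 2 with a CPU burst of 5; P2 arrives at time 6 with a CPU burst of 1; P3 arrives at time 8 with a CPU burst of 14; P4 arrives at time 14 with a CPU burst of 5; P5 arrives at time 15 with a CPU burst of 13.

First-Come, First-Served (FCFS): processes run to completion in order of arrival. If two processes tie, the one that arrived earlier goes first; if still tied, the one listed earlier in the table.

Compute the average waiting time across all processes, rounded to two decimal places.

6.00

Timeline: | P0 0-5 | P1 5-10 | P2 10-11 | P3 11-25 | P4 25-30 | P5 30-43 |
Completion: P0=5  P1=10  P2=11  P3=25  P4=30  P5=43
Turnaround (C−A): P0=5  P1=8  P2=5  P3=17  P4=16  P5=28
Waiting times: P0=0, P1=3, P2=4, P3=3, P4=11, P5=15
Average waiting = (0+3+4+3+11+15) / 6 = 36/6 = 6.00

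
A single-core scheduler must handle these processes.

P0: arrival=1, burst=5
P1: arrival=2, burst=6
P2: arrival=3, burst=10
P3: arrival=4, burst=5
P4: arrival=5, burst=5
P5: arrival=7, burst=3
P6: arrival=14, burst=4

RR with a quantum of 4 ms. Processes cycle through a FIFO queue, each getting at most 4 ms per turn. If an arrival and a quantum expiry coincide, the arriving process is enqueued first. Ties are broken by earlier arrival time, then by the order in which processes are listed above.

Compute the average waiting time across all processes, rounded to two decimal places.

Timeline: | idle 0-1 | P0 1-5 | P1 5-9 | P2 9-13 | P3 13-17 | P4 17-21 | P0 21-22 | P5 22-25 | P1 25-27 | P2 27-31 | P6 31-35 | P3 35-36 | P4 36-37 | P2 37-39 |
Completion: P0=22  P1=27  P2=39  P3=36  P4=37  P5=25  P6=35
Turnaround (C−A): P0=21  P1=25  P2=36  P3=32  P4=32  P5=18  P6=21
Waiting times: P0=16, P1=19, P2=26, P3=27, P4=27, P5=15, P6=17
Average waiting = (16+19+26+27+27+15+17) / 7 = 147/7 = 21.00

21.00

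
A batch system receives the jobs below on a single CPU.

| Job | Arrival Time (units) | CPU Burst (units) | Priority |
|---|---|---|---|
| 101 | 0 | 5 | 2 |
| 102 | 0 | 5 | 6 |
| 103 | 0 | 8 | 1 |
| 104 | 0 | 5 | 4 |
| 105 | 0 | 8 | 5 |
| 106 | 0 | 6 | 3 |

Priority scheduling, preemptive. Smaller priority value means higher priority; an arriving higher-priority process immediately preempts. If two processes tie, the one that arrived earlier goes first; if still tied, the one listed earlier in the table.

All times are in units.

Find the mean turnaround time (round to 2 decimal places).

22.17

Schedule: | 103 0-8 | 101 8-13 | 106 13-19 | 104 19-24 | 105 24-32 | 102 32-37 |
Completion: 101=13  102=37  103=8  104=24  105=32  106=19
Turnaround (C−A): 101=13  102=37  103=8  104=24  105=32  106=19
Turnaround times: 101=13, 102=37, 103=8, 104=24, 105=32, 106=19
Average turnaround = (13+37+8+24+32+19) / 6 = 133/6 = 22.17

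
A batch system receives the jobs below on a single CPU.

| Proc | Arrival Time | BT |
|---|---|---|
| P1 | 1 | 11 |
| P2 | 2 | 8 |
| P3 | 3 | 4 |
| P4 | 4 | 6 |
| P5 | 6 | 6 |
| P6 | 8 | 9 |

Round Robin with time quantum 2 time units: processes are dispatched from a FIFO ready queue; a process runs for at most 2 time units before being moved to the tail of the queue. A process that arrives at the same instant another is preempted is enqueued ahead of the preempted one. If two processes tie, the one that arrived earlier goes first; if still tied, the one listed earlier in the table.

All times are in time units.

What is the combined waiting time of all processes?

143

Timeline: | idle 0-1 | P1 1-3 | P2 3-5 | P3 5-7 | P1 7-9 | P4 9-11 | P2 11-13 | P5 13-15 | P3 15-17 | P6 17-19 | P1 19-21 | P4 21-23 | P2 23-25 | P5 25-27 | P6 27-29 | P1 29-31 | P4 31-33 | P2 33-35 | P5 35-37 | P6 37-39 | P1 39-41 | P6 41-43 | P1 43-44 | P6 44-45 |
Completion: P1=44  P2=35  P3=17  P4=33  P5=37  P6=45
Waiting = turnaround − burst: P1=32, P2=25, P3=10, P4=23, P5=25, P6=28
Total waiting = 32 + 25 + 10 + 23 + 25 + 28 = 143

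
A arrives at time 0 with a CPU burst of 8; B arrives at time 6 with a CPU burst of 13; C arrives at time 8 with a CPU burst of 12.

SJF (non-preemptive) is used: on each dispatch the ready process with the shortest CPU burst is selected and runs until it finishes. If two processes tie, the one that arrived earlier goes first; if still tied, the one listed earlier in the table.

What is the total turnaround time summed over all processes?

47

Timeline: | A 0-8 | C 8-20 | B 20-33 |
Completion: A=8  B=33  C=20
Turnaround (C−A): A=8  B=27  C=12
Turnaround = completion − arrival: A=8, B=27, C=12
Total turnaround = 8 + 27 + 12 = 47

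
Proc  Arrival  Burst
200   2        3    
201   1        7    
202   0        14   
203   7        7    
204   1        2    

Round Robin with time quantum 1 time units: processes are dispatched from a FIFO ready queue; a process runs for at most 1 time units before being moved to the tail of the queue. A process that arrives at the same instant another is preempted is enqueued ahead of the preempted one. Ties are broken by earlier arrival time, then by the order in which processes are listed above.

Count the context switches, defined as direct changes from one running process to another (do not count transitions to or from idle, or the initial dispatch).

28

Timeline: | 202 0-1 | 201 1-2 | 204 2-3 | 202 3-4 | 200 4-5 | 201 5-6 | 204 6-7 | 202 7-8 | 200 8-9 | 201 9-10 | 203 10-11 | 202 11-12 | 200 12-13 | 201 13-14 | 203 14-15 | 202 15-16 | 201 16-17 | 203 17-18 | 202 18-19 | 201 19-20 | 203 20-21 | 202 21-22 | 201 22-23 | 203 23-24 | 202 24-25 | 203 25-26 | 202 26-27 | 203 27-28 | 202 28-33 |
Completion: 200=13  201=23  202=33  203=28  204=7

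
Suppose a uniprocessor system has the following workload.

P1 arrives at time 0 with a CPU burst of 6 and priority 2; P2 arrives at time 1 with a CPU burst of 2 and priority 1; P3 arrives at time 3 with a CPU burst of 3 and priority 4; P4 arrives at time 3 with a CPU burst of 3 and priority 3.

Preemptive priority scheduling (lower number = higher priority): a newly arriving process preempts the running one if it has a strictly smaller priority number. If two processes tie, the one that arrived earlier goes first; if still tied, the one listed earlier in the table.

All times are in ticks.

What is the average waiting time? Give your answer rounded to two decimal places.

Gantt: | P1 0-1 | P2 1-3 | P1 3-8 | P4 8-11 | P3 11-14 |
Completion: P1=8  P2=3  P3=14  P4=11
Turnaround (C−A): P1=8  P2=2  P3=11  P4=8
Waiting times: P1=2, P2=0, P3=8, P4=5
Average waiting = (2+0+8+5) / 4 = 15/4 = 3.75

3.75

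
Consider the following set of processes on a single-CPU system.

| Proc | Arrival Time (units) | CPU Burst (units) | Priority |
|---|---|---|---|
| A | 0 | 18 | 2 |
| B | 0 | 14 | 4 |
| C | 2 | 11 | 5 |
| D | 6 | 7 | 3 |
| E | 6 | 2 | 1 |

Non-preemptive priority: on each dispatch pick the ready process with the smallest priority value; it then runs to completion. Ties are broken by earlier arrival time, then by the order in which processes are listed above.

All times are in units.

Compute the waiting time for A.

Schedule: | A 0-18 | E 18-20 | D 20-27 | B 27-41 | C 41-52 |
Completion: A=18  B=41  C=52  D=27  E=20
Waiting(A) = turnaround − burst = 18 − 18 = 0

0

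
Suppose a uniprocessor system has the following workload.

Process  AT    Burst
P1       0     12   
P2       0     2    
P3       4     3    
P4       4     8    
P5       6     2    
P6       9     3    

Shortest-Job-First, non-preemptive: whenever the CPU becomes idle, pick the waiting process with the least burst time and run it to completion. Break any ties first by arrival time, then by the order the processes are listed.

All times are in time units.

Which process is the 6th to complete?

P4

Timeline: | P2 0-2 | P1 2-14 | P5 14-16 | P3 16-19 | P6 19-22 | P4 22-30 |
Completion: P1=14  P2=2  P3=19  P4=30  P5=16  P6=22
Finish order: P2 → P1 → P5 → P3 → P6 → P4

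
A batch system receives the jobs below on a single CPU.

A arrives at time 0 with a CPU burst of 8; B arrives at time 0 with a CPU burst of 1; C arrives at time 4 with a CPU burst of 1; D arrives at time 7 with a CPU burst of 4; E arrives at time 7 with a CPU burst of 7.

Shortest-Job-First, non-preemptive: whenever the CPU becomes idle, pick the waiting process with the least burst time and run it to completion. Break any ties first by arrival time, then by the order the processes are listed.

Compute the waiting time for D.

3

Schedule: | B 0-1 | A 1-9 | C 9-10 | D 10-14 | E 14-21 |
Completion: A=9  B=1  C=10  D=14  E=21
Waiting(D) = turnaround − burst = 7 − 4 = 3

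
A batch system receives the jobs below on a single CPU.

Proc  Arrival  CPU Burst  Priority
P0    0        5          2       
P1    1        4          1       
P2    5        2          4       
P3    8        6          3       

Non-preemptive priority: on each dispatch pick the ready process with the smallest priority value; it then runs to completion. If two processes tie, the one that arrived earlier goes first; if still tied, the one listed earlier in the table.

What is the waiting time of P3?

1

Schedule: | P0 0-5 | P1 5-9 | P3 9-15 | P2 15-17 |
Completion: P0=5  P1=9  P2=17  P3=15
Waiting(P3) = turnaround − burst = 7 − 6 = 1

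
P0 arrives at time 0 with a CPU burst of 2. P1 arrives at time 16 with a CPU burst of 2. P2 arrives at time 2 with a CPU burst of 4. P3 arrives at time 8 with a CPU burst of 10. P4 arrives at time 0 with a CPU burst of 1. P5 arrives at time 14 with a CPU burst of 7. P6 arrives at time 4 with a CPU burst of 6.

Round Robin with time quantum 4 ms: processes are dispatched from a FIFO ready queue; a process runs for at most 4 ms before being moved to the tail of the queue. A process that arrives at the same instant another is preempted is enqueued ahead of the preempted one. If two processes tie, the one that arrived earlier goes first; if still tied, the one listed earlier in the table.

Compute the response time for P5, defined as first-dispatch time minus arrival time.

Gantt: | P0 0-2 | P4 2-3 | P2 3-7 | P6 7-11 | P3 11-15 | P6 15-17 | P5 17-21 | P3 21-25 | P1 25-27 | P5 27-30 | P3 30-32 |
Completion: P0=2  P1=27  P2=7  P3=32  P4=3  P5=30  P6=17
Turnaround (C−A): P0=2  P1=11  P2=5  P3=24  P4=3  P5=16  P6=13
Response(P5) = first start − arrival = 17 − 14 = 3

3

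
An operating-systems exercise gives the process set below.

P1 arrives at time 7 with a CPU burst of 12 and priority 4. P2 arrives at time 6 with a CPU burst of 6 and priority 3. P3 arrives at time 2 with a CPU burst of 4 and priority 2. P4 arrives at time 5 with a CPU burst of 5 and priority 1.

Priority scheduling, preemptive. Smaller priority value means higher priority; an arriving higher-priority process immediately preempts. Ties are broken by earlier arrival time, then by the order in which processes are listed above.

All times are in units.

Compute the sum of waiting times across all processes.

Schedule: | idle 0-2 | P3 2-5 | P4 5-10 | P3 10-11 | P2 11-17 | P1 17-29 |
Completion: P1=29  P2=17  P3=11  P4=10
Turnaround (C−A): P1=22  P2=11  P3=9  P4=5
Waiting = turnaround − burst: P1=10, P2=5, P3=5, P4=0
Total waiting = 10 + 5 + 5 + 0 = 20

20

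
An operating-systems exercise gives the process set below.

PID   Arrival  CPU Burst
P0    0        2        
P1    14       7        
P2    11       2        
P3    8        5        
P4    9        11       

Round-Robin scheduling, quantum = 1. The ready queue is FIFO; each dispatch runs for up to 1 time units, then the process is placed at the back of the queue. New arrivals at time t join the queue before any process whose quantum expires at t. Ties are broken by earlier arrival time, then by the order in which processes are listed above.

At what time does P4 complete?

Timeline: | P0 0-2 | idle 2-8 | P3 8-9 | P4 9-10 | P3 10-11 | P4 11-12 | P2 12-13 | P3 13-14 | P4 14-15 | P2 15-16 | P1 16-17 | P3 17-18 | P4 18-19 | P1 19-20 | P3 20-21 | P4 21-22 | P1 22-23 | P4 23-24 | P1 24-25 | P4 25-26 | P1 26-27 | P4 27-28 | P1 28-29 | P4 29-30 | P1 30-31 | P4 31-33 |
Completion: P0=2  P1=31  P2=16  P3=21  P4=33
Turnaround (C−A): P0=2  P1=17  P2=5  P3=13  P4=24

33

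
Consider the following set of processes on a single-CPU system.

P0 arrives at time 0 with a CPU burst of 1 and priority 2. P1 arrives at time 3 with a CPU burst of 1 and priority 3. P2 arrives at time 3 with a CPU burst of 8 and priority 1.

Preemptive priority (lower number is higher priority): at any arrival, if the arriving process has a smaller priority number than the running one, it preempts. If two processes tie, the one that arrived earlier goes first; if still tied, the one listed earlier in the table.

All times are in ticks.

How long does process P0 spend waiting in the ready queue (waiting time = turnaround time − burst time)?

0

Timeline: | P0 0-1 | idle 1-3 | P2 3-11 | P1 11-12 |
Completion: P0=1  P1=12  P2=11
Waiting(P0) = turnaround − burst = 1 − 1 = 0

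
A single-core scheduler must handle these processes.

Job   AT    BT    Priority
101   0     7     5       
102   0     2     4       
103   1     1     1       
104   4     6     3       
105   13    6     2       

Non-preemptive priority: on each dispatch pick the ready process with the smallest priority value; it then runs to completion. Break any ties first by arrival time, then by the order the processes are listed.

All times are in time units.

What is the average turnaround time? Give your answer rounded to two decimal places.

7.00

Timeline: | 102 0-2 | 103 2-3 | 101 3-10 | 104 10-16 | 105 16-22 |
Completion: 101=10  102=2  103=3  104=16  105=22
Turnaround (C−A): 101=10  102=2  103=2  104=12  105=9
Turnaround times: 101=10, 102=2, 103=2, 104=12, 105=9
Average turnaround = (10+2+2+12+9) / 5 = 35/5 = 7.00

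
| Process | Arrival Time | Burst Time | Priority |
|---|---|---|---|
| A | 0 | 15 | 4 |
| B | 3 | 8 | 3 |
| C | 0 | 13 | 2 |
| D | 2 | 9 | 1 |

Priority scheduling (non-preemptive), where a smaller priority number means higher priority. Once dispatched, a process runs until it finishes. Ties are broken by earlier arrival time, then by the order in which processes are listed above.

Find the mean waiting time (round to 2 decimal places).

Gantt: | C 0-13 | D 13-22 | B 22-30 | A 30-45 |
Completion: A=45  B=30  C=13  D=22
Turnaround (C−A): A=45  B=27  C=13  D=20
Waiting times: A=30, B=19, C=0, D=11
Average waiting = (30+19+0+11) / 4 = 60/4 = 15.00

15.00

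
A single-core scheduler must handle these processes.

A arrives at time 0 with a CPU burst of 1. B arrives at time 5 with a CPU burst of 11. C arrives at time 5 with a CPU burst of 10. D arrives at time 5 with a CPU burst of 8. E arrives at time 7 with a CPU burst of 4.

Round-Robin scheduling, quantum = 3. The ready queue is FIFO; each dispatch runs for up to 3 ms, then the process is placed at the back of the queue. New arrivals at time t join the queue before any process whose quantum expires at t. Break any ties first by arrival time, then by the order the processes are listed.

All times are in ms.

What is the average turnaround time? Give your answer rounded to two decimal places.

23.20

Schedule: | A 0-1 | idle 1-5 | B 5-8 | C 8-11 | D 11-14 | E 14-17 | B 17-20 | C 20-23 | D 23-26 | E 26-27 | B 27-30 | C 30-33 | D 33-35 | B 35-37 | C 37-38 |
Completion: A=1  B=37  C=38  D=35  E=27
Turnaround (C−A): A=1  B=32  C=33  D=30  E=20
Turnaround times: A=1, B=32, C=33, D=30, E=20
Average turnaround = (1+32+33+30+20) / 5 = 116/5 = 23.20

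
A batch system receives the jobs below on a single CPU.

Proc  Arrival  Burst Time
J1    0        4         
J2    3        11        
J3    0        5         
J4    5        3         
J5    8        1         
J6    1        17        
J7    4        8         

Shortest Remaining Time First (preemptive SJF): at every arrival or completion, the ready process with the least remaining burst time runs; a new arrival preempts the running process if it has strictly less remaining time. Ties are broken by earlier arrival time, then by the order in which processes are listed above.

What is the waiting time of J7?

9

Timeline: | J1 0-4 | J3 4-5 | J4 5-8 | J5 8-9 | J3 9-13 | J7 13-21 | J2 21-32 | J6 32-49 |
Completion: J1=4  J2=32  J3=13  J4=8  J5=9  J6=49  J7=21
Waiting(J7) = turnaround − burst = 17 − 8 = 9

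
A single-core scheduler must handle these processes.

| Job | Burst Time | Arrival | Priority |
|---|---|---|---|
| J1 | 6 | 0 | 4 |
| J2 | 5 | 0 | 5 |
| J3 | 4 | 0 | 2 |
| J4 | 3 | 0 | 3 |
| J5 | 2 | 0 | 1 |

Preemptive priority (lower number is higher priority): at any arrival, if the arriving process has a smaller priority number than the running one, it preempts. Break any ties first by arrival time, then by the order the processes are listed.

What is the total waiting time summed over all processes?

Schedule: | J5 0-2 | J3 2-6 | J4 6-9 | J1 9-15 | J2 15-20 |
Completion: J1=15  J2=20  J3=6  J4=9  J5=2
Turnaround (C−A): J1=15  J2=20  J3=6  J4=9  J5=2
Waiting = turnaround − burst: J1=9, J2=15, J3=2, J4=6, J5=0
Total waiting = 9 + 15 + 2 + 6 + 0 = 32

32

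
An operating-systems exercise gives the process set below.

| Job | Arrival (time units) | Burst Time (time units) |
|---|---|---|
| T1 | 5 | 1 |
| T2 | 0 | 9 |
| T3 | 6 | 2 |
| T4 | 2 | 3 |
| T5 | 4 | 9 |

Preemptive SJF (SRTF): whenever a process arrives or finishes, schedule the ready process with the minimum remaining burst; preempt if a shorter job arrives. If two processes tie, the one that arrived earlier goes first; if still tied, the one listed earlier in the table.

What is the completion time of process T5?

24

Schedule: | T2 0-2 | T4 2-5 | T1 5-6 | T3 6-8 | T2 8-15 | T5 15-24 |
Completion: T1=6  T2=15  T3=8  T4=5  T5=24
Turnaround (C−A): T1=1  T2=15  T3=2  T4=3  T5=20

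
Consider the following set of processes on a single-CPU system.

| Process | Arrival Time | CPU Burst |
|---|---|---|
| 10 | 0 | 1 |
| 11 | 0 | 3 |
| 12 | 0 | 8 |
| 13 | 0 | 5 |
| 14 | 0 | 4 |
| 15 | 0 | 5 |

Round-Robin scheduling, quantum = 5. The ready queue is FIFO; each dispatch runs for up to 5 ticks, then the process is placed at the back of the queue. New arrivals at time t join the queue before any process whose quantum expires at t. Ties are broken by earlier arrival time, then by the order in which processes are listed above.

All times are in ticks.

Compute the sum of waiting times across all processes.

60

Gantt: | 10 0-1 | 11 1-4 | 12 4-9 | 13 9-14 | 14 14-18 | 15 18-23 | 12 23-26 |
Completion: 10=1  11=4  12=26  13=14  14=18  15=23
Turnaround (C−A): 10=1  11=4  12=26  13=14  14=18  15=23
Waiting = turnaround − burst: 10=0, 11=1, 12=18, 13=9, 14=14, 15=18
Total waiting = 0 + 1 + 18 + 9 + 14 + 18 = 60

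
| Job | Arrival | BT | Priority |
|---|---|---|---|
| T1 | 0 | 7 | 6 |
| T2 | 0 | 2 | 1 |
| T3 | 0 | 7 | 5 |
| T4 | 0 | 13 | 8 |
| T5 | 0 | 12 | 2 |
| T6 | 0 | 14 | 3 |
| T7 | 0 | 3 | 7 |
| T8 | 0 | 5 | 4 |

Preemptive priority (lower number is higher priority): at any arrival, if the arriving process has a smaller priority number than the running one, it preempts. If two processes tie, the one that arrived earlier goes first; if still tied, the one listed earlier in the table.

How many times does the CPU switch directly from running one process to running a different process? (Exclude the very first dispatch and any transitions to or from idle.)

7

Timeline: | T2 0-2 | T5 2-14 | T6 14-28 | T8 28-33 | T3 33-40 | T1 40-47 | T7 47-50 | T4 50-63 |
Completion: T1=47  T2=2  T3=40  T4=63  T5=14  T6=28  T7=50  T8=33
Turnaround (C−A): T1=47  T2=2  T3=40  T4=63  T5=14  T6=28  T7=50  T8=33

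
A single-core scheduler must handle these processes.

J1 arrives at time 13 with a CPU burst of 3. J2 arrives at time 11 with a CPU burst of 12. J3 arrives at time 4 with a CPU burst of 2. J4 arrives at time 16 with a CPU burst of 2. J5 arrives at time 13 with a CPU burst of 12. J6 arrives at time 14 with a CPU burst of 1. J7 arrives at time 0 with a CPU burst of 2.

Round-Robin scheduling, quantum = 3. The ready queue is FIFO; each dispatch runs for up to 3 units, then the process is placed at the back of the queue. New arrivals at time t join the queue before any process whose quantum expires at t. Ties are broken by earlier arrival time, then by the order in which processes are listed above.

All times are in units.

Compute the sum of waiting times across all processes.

Gantt: | J7 0-2 | idle 2-4 | J3 4-6 | idle 6-11 | J2 11-14 | J1 14-17 | J5 17-20 | J6 20-21 | J2 21-24 | J4 24-26 | J5 26-29 | J2 29-32 | J5 32-35 | J2 35-38 | J5 38-41 |
Completion: J1=17  J2=38  J3=6  J4=26  J5=41  J6=21  J7=2
Turnaround (C−A): J1=4  J2=27  J3=2  J4=10  J5=28  J6=7  J7=2
Waiting = turnaround − burst: J1=1, J2=15, J3=0, J4=8, J5=16, J6=6, J7=0
Total waiting = 1 + 15 + 0 + 8 + 16 + 6 + 0 = 46

46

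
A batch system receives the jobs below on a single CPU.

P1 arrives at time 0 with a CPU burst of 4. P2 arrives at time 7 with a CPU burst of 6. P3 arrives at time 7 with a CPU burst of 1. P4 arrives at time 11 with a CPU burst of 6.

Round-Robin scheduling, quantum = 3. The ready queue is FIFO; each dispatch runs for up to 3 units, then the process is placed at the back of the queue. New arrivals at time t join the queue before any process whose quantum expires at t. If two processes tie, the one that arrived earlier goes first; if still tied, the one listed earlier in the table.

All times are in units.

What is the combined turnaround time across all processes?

24

Gantt: | P1 0-4 | idle 4-7 | P2 7-10 | P3 10-11 | P2 11-14 | P4 14-20 |
Completion: P1=4  P2=14  P3=11  P4=20
Turnaround (C−A): P1=4  P2=7  P3=4  P4=9
Turnaround = completion − arrival: P1=4, P2=7, P3=4, P4=9
Total turnaround = 4 + 7 + 4 + 9 = 24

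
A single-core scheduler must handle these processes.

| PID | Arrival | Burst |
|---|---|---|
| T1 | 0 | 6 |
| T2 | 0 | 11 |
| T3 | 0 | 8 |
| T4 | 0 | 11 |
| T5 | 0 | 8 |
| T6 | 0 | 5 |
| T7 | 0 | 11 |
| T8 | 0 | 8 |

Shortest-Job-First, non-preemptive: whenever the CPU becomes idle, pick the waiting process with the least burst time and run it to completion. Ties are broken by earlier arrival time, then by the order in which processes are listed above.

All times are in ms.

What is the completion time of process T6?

Gantt: | T6 0-5 | T1 5-11 | T3 11-19 | T5 19-27 | T8 27-35 | T2 35-46 | T4 46-57 | T7 57-68 |
Completion: T1=11  T2=46  T3=19  T4=57  T5=27  T6=5  T7=68  T8=35
Turnaround (C−A): T1=11  T2=46  T3=19  T4=57  T5=27  T6=5  T7=68  T8=35

5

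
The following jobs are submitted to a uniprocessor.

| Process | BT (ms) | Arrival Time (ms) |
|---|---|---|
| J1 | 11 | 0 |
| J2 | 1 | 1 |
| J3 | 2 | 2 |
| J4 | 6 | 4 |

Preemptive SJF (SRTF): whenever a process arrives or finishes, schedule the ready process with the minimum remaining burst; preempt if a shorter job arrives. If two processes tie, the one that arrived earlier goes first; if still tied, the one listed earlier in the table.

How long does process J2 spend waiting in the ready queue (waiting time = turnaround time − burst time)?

0

Schedule: | J1 0-1 | J2 1-2 | J3 2-4 | J4 4-10 | J1 10-20 |
Completion: J1=20  J2=2  J3=4  J4=10
Turnaround (C−A): J1=20  J2=1  J3=2  J4=6
Waiting(J2) = turnaround − burst = 1 − 1 = 0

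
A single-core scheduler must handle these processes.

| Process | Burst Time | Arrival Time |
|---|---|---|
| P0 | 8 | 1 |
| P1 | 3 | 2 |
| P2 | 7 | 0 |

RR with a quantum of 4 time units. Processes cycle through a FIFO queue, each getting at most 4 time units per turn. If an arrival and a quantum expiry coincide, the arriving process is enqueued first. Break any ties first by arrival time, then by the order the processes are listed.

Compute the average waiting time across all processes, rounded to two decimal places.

7.33

Timeline: | P2 0-4 | P0 4-8 | P1 8-11 | P2 11-14 | P0 14-18 |
Completion: P0=18  P1=11  P2=14
Waiting times: P0=9, P1=6, P2=7
Average waiting = (9+6+7) / 3 = 22/3 = 7.33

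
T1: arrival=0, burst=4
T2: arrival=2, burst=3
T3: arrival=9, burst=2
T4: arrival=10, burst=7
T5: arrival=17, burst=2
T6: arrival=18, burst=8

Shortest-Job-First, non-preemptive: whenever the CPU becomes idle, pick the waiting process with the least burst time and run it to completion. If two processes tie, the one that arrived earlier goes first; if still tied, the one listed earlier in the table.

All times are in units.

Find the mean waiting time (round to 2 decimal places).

1.00

Timeline: | T1 0-4 | T2 4-7 | idle 7-9 | T3 9-11 | T4 11-18 | T5 18-20 | T6 20-28 |
Completion: T1=4  T2=7  T3=11  T4=18  T5=20  T6=28
Turnaround (C−A): T1=4  T2=5  T3=2  T4=8  T5=3  T6=10
Waiting times: T1=0, T2=2, T3=0, T4=1, T5=1, T6=2
Average waiting = (0+2+0+1+1+2) / 6 = 6/6 = 1.00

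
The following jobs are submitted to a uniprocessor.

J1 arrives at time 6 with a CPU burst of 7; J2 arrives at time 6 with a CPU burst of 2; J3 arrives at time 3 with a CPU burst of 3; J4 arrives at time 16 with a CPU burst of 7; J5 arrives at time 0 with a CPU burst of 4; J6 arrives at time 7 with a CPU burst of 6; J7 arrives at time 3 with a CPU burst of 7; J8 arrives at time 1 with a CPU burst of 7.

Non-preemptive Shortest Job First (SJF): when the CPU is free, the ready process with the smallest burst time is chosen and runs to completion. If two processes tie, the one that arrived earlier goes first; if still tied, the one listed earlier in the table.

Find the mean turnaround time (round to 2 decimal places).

Schedule: | J5 0-4 | J3 4-7 | J2 7-9 | J6 9-15 | J8 15-22 | J7 22-29 | J1 29-36 | J4 36-43 |
Completion: J1=36  J2=9  J3=7  J4=43  J5=4  J6=15  J7=29  J8=22
Turnaround times: J1=30, J2=3, J3=4, J4=27, J5=4, J6=8, J7=26, J8=21
Average turnaround = (30+3+4+27+4+8+26+21) / 8 = 123/8 = 15.38

15.38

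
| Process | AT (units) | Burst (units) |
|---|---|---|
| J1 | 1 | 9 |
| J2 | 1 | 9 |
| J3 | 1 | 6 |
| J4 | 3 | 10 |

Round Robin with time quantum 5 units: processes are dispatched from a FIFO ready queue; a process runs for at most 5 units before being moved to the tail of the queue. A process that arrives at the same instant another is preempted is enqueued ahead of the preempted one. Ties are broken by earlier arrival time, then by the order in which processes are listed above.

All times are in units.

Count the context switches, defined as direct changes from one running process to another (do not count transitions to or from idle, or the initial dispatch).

7

Timeline: | idle 0-1 | J1 1-6 | J2 6-11 | J3 11-16 | J4 16-21 | J1 21-25 | J2 25-29 | J3 29-30 | J4 30-35 |
Completion: J1=25  J2=29  J3=30  J4=35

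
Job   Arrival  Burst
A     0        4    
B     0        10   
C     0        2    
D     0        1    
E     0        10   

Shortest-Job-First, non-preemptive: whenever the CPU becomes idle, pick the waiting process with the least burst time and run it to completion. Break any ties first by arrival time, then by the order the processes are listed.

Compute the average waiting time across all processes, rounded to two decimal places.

Schedule: | D 0-1 | C 1-3 | A 3-7 | B 7-17 | E 17-27 |
Completion: A=7  B=17  C=3  D=1  E=27
Waiting times: A=3, B=7, C=1, D=0, E=17
Average waiting = (3+7+1+0+17) / 5 = 28/5 = 5.60

5.60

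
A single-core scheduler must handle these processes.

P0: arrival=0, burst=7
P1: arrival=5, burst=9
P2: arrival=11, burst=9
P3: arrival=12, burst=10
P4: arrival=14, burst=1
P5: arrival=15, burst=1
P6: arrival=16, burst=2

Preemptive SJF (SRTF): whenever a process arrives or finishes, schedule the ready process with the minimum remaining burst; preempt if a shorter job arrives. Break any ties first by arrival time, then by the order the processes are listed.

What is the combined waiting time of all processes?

Timeline: | P0 0-7 | P1 7-14 | P4 14-15 | P5 15-16 | P1 16-18 | P6 18-20 | P2 20-29 | P3 29-39 |
Completion: P0=7  P1=18  P2=29  P3=39  P4=15  P5=16  P6=20
Turnaround (C−A): P0=7  P1=13  P2=18  P3=27  P4=1  P5=1  P6=4
Waiting = turnaround − burst: P0=0, P1=4, P2=9, P3=17, P4=0, P5=0, P6=2
Total waiting = 0 + 4 + 9 + 17 + 0 + 0 + 2 = 32

32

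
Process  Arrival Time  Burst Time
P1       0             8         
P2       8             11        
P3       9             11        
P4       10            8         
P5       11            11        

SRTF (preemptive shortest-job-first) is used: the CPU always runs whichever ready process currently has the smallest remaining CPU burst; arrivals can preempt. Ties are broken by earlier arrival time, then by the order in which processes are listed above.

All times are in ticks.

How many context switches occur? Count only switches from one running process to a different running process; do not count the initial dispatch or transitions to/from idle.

5

Schedule: | P1 0-8 | P2 8-10 | P4 10-18 | P2 18-27 | P3 27-38 | P5 38-49 |
Completion: P1=8  P2=27  P3=38  P4=18  P5=49
Turnaround (C−A): P1=8  P2=19  P3=29  P4=8  P5=38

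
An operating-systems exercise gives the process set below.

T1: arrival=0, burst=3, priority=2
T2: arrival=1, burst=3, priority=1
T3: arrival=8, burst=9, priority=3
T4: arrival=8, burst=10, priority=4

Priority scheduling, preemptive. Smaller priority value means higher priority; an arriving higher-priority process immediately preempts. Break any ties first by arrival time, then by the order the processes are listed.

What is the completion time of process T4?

27

Gantt: | T1 0-1 | T2 1-4 | T1 4-6 | idle 6-8 | T3 8-17 | T4 17-27 |
Completion: T1=6  T2=4  T3=17  T4=27
Turnaround (C−A): T1=6  T2=3  T3=9  T4=19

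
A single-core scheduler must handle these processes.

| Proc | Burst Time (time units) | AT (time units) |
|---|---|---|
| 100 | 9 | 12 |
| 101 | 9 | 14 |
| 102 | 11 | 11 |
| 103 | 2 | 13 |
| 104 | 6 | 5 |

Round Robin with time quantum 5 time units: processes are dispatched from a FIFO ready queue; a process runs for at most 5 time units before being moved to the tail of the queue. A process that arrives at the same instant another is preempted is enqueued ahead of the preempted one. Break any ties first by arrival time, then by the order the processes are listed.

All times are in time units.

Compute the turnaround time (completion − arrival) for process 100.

Gantt: | idle 0-5 | 104 5-11 | 102 11-16 | 100 16-21 | 103 21-23 | 101 23-28 | 102 28-33 | 100 33-37 | 101 37-41 | 102 41-42 |
Completion: 100=37  101=41  102=42  103=23  104=11
Turnaround (C−A): 100=25  101=27  102=31  103=10  104=6
Turnaround(100) = completion − arrival = 37 − 12 = 25

25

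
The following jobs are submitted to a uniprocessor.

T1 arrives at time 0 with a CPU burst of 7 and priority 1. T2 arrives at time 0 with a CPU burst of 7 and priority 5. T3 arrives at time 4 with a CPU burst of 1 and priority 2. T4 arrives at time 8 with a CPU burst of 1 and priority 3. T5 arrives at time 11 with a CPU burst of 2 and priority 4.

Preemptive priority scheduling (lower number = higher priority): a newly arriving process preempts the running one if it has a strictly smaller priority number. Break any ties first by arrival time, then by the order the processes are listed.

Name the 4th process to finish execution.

Gantt: | T1 0-7 | T3 7-8 | T4 8-9 | T2 9-11 | T5 11-13 | T2 13-18 |
Completion: T1=7  T2=18  T3=8  T4=9  T5=13
Turnaround (C−A): T1=7  T2=18  T3=4  T4=1  T5=2
Finish order: T1 → T3 → T4 → T5 → T2

T5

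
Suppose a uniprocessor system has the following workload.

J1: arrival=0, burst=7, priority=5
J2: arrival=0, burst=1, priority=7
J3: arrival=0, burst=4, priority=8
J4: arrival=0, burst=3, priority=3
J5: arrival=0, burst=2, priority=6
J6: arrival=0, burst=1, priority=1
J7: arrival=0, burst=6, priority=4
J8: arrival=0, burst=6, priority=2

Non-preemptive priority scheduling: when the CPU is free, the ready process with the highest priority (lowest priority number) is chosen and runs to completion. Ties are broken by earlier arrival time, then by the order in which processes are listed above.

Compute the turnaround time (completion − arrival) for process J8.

7

Timeline: | J6 0-1 | J8 1-7 | J4 7-10 | J7 10-16 | J1 16-23 | J5 23-25 | J2 25-26 | J3 26-30 |
Completion: J1=23  J2=26  J3=30  J4=10  J5=25  J6=1  J7=16  J8=7
Turnaround(J8) = completion − arrival = 7 − 0 = 7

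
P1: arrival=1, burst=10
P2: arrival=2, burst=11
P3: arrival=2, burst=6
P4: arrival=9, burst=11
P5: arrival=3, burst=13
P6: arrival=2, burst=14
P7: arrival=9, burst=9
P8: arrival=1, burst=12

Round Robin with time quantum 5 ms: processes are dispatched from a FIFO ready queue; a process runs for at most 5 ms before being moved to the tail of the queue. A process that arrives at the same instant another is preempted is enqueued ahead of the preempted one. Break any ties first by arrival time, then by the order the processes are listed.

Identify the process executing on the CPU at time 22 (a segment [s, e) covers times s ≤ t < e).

P6

Schedule: | idle 0-1 | P1 1-6 | P8 6-11 | P2 11-16 | P3 16-21 | P6 21-26 | P5 26-31 | P1 31-36 | P4 36-41 | P7 41-46 | P8 46-51 | P2 51-56 | P3 56-57 | P6 57-62 | P5 62-67 | P4 67-72 | P7 72-76 | P8 76-78 | P2 78-79 | P6 79-83 | P5 83-86 | P4 86-87 |
Completion: P1=36  P2=79  P3=57  P4=87  P5=86  P6=83  P7=76  P8=78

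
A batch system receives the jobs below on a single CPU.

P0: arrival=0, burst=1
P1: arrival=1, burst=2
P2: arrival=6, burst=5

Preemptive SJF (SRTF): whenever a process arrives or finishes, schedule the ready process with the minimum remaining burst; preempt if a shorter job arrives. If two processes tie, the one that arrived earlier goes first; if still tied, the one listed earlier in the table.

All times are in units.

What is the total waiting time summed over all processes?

0

Schedule: | P0 0-1 | P1 1-3 | idle 3-6 | P2 6-11 |
Completion: P0=1  P1=3  P2=11
Waiting = turnaround − burst: P0=0, P1=0, P2=0
Total waiting = 0 + 0 + 0 = 0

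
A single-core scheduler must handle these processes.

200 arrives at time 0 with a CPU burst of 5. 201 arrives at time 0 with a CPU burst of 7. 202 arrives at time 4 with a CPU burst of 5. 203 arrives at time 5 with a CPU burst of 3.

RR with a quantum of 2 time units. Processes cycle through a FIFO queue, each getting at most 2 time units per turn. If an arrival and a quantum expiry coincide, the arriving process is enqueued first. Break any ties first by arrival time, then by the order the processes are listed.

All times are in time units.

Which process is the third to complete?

Gantt: | 200 0-2 | 201 2-4 | 200 4-6 | 202 6-8 | 201 8-10 | 203 10-12 | 200 12-13 | 202 13-15 | 201 15-17 | 203 17-18 | 202 18-19 | 201 19-20 |
Completion: 200=13  201=20  202=19  203=18
Finish order: 200 → 203 → 202 → 201

202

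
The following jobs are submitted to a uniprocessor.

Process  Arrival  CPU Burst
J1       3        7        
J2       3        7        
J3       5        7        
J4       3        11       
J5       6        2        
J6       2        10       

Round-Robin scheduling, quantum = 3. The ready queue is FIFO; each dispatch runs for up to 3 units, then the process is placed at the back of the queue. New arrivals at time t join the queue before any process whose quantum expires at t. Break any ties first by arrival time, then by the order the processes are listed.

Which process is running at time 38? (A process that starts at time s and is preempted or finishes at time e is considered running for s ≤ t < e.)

J2

Timeline: | idle 0-2 | J6 2-5 | J1 5-8 | J2 8-11 | J4 11-14 | J3 14-17 | J6 17-20 | J5 20-22 | J1 22-25 | J2 25-28 | J4 28-31 | J3 31-34 | J6 34-37 | J1 37-38 | J2 38-39 | J4 39-42 | J3 42-43 | J6 43-44 | J4 44-46 |
Completion: J1=38  J2=39  J3=43  J4=46  J5=22  J6=44
Turnaround (C−A): J1=35  J2=36  J3=38  J4=43  J5=16  J6=42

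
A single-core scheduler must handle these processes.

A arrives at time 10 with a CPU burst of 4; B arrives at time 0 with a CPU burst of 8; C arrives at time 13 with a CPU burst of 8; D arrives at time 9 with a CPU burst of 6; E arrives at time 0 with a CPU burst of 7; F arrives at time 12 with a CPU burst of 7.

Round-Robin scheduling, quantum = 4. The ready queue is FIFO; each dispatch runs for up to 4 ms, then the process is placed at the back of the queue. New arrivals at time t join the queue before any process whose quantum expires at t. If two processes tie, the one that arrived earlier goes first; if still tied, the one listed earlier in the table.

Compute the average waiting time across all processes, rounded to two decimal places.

Schedule: | B 0-4 | E 4-8 | B 8-12 | E 12-15 | D 15-19 | A 19-23 | F 23-27 | C 27-31 | D 31-33 | F 33-36 | C 36-40 |
Completion: A=23  B=12  C=40  D=33  E=15  F=36
Waiting times: A=9, B=4, C=19, D=18, E=8, F=17
Average waiting = (9+4+19+18+8+17) / 6 = 75/6 = 12.50

12.50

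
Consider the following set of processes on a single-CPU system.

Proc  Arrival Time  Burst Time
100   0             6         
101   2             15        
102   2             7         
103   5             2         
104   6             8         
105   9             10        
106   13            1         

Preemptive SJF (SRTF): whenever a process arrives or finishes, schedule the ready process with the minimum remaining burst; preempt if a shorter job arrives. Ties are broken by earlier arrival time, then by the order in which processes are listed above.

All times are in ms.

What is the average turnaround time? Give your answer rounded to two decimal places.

16.29

Schedule: | 100 0-6 | 103 6-8 | 102 8-13 | 106 13-14 | 102 14-16 | 104 16-24 | 105 24-34 | 101 34-49 |
Completion: 100=6  101=49  102=16  103=8  104=24  105=34  106=14
Turnaround (C−A): 100=6  101=47  102=14  103=3  104=18  105=25  106=1
Turnaround times: 100=6, 101=47, 102=14, 103=3, 104=18, 105=25, 106=1
Average turnaround = (6+47+14+3+18+25+1) / 7 = 114/7 = 16.29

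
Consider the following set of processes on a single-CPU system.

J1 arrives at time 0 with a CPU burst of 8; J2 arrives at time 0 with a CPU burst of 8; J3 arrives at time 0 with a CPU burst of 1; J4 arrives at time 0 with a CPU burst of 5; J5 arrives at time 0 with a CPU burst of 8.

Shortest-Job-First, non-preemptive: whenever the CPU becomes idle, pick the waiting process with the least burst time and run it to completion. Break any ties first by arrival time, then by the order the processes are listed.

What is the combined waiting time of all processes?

Schedule: | J3 0-1 | J4 1-6 | J1 6-14 | J2 14-22 | J5 22-30 |
Completion: J1=14  J2=22  J3=1  J4=6  J5=30
Turnaround (C−A): J1=14  J2=22  J3=1  J4=6  J5=30
Waiting = turnaround − burst: J1=6, J2=14, J3=0, J4=1, J5=22
Total waiting = 6 + 14 + 0 + 1 + 22 = 43

43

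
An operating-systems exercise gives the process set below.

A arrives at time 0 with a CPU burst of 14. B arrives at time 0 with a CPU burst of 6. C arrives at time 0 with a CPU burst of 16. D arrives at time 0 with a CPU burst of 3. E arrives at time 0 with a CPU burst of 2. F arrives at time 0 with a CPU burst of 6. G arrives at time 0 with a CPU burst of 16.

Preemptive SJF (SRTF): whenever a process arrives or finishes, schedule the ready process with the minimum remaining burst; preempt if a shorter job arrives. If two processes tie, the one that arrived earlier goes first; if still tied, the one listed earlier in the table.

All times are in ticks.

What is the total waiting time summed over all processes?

113

Gantt: | E 0-2 | D 2-5 | B 5-11 | F 11-17 | A 17-31 | C 31-47 | G 47-63 |
Completion: A=31  B=11  C=47  D=5  E=2  F=17  G=63
Turnaround (C−A): A=31  B=11  C=47  D=5  E=2  F=17  G=63
Waiting = turnaround − burst: A=17, B=5, C=31, D=2, E=0, F=11, G=47
Total waiting = 17 + 5 + 31 + 2 + 0 + 11 + 47 = 113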